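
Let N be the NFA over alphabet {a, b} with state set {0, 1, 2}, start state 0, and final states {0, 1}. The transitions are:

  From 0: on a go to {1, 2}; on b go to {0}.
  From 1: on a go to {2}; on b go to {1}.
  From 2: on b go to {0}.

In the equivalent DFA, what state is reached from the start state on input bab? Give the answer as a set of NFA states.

{0, 1}

Start: {0}.
δ(0,b) = {0}.
Union: {0}.
After b: {0}.
δ(0,a) = {1, 2}.
Union: {1, 2}.
After a: {1, 2}.
δ(1,b) = {1}; δ(2,b) = {0}.
Union: {0, 1}.
After b: {0, 1}.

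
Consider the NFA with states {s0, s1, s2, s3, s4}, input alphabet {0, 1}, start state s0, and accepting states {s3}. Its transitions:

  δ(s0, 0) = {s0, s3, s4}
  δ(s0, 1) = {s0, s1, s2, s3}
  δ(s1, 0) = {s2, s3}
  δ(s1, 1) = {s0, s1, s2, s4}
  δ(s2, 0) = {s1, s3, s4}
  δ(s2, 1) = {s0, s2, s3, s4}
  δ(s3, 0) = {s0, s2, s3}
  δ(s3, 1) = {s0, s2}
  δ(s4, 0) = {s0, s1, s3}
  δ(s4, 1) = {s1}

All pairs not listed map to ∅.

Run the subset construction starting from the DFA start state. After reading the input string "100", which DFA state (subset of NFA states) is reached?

Start: {s0}.
δ(s0,1) = {s0, s1, s2, s3}.
Union: {s0, s1, s2, s3}.
After 1: {s0, s1, s2, s3}.
δ(s0,0) = {s0, s3, s4}; δ(s1,0) = {s2, s3}; δ(s2,0) = {s1, s3, s4}; δ(s3,0) = {s0, s2, s3}.
Union: {s0, s1, s2, s3, s4}.
After 0: {s0, s1, s2, s3, s4}.
δ(s0,0) = {s0, s3, s4}; δ(s1,0) = {s2, s3}; δ(s2,0) = {s1, s3, s4}; δ(s3,0) = {s0, s2, s3}; δ(s4,0) = {s0, s1, s3}.
Union: {s0, s1, s2, s3, s4}.
After 0: {s0, s1, s2, s3, s4}.

{s0, s1, s2, s3, s4}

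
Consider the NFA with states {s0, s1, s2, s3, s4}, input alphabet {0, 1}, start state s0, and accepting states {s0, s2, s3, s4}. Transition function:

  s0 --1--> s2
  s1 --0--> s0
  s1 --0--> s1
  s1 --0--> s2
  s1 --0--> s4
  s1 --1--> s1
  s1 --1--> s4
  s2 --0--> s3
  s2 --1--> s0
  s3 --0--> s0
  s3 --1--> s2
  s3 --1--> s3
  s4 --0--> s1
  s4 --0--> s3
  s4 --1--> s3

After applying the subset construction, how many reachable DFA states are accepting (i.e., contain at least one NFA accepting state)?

Start state of the DFA: {s0}.
{s0} --0--> ∅  [new]
{s0} --1--> {s2}  [new]
∅ --0--> ∅  [seen]
∅ --1--> ∅  [seen]
{s2} --0--> {s3}  [new]
{s2} --1--> {s0}  [seen]
{s3} --0--> {s0}  [seen]
{s3} --1--> {s2, s3}  [new]
{s2, s3} --0--> {s0, s3}  [new]
{s2, s3} --1--> {s0, s2, s3}  [new]
{s0, s3} --0--> {s0}  [seen]
{s0, s3} --1--> {s2, s3}  [seen]
{s0, s2, s3} --0--> {s0, s3}  [seen]
{s0, s2, s3} --1--> {s0, s2, s3}  [seen]
Reachable DFA states: {s0}, ∅, {s2}, {s3}, {s2, s3}, {s0, s3}, {s0, s2, s3}.
Accepting DFA states (contain an NFA accepting state): {s0}, {s2}, {s3}, {s2, s3}, {s0, s3}, {s0, s2, s3}.

6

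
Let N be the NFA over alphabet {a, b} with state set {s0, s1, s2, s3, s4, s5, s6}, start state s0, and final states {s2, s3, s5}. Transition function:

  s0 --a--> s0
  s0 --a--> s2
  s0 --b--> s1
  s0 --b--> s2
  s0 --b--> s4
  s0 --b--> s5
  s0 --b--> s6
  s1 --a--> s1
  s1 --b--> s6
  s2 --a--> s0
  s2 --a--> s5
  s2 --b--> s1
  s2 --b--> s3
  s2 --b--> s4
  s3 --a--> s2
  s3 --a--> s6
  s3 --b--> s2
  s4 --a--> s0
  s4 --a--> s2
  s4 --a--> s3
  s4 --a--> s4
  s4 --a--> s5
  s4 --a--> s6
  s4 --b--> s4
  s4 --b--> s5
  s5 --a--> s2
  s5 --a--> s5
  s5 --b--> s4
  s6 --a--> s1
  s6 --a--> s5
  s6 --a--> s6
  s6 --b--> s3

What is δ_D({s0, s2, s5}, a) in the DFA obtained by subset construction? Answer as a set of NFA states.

{s0, s2, s5}

δ(s0,a) = {s0, s2}; δ(s2,a) = {s0, s5}; δ(s5,a) = {s2, s5}.
Union: {s0, s2, s5}.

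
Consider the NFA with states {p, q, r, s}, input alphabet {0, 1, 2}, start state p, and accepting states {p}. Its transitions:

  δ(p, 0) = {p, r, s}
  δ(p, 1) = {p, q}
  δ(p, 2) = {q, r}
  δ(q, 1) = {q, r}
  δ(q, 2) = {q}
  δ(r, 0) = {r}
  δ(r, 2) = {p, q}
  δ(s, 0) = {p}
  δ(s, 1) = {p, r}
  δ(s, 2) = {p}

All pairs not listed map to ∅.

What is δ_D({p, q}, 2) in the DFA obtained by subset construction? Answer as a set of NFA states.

δ(p,2) = {q, r}; δ(q,2) = {q}.
Union: {q, r}.

{q, r}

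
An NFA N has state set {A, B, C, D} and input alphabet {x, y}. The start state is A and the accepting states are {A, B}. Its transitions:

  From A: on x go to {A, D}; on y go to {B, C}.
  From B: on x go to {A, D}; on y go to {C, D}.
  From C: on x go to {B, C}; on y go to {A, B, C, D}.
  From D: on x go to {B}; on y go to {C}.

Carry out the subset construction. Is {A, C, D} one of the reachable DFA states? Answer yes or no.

no

Start state of the DFA: {A}.
{A} --x--> {A, D}  [new]
{A} --y--> {B, C}  [new]
{A, D} --x--> {A, B, D}  [new]
{A, D} --y--> {B, C}  [seen]
{B, C} --x--> {A, B, C, D}  [new]
{B, C} --y--> {A, B, C, D}  [seen]
{A, B, D} --x--> {A, B, D}  [seen]
{A, B, D} --y--> {B, C, D}  [new]
{A, B, C, D} --x--> {A, B, C, D}  [seen]
{A, B, C, D} --y--> {A, B, C, D}  [seen]
{B, C, D} --x--> {A, B, C, D}  [seen]
{B, C, D} --y--> {A, B, C, D}  [seen]
Reachable DFA states: {A}, {A, D}, {B, C}, {A, B, D}, {A, B, C, D}, {B, C, D}.
{A, C, D} is not among them.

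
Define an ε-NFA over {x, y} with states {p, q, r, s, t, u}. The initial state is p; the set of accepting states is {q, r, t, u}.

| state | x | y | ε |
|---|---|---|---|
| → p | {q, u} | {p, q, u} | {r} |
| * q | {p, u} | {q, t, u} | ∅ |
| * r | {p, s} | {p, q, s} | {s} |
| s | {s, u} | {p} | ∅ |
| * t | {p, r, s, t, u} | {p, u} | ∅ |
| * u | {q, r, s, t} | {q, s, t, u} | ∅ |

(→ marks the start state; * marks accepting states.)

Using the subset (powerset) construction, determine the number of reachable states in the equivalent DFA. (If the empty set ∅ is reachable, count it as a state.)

Start state of the DFA: {p, r, s} (ε-closure of the NFA start).
{p, r, s} --x--> {p, q, r, s, u}  [new]
{p, r, s} --y--> {p, q, r, s, u}  [seen]
{p, q, r, s, u} --x--> {p, q, r, s, t, u}  [new]
{p, q, r, s, u} --y--> {p, q, r, s, t, u}  [seen]
{p, q, r, s, t, u} --x--> {p, q, r, s, t, u}  [seen]
{p, q, r, s, t, u} --y--> {p, q, r, s, t, u}  [seen]
Reachable DFA states: {p, r, s}, {p, q, r, s, u}, {p, q, r, s, t, u}.

3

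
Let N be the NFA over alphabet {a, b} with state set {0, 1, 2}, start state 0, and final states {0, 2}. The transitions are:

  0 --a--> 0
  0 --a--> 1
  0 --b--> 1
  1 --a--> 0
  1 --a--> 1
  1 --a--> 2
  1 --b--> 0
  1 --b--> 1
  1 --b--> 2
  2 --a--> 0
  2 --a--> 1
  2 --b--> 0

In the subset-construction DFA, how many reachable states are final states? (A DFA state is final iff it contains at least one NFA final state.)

Start state of the DFA: {0}.
{0} --a--> {0, 1}  [new]
{0} --b--> {1}  [new]
{0, 1} --a--> {0, 1, 2}  [new]
{0, 1} --b--> {0, 1, 2}  [seen]
{1} --a--> {0, 1, 2}  [seen]
{1} --b--> {0, 1, 2}  [seen]
{0, 1, 2} --a--> {0, 1, 2}  [seen]
{0, 1, 2} --b--> {0, 1, 2}  [seen]
Reachable DFA states: {0}, {0, 1}, {1}, {0, 1, 2}.
Accepting DFA states (contain an NFA accepting state): {0}, {0, 1}, {0, 1, 2}.

3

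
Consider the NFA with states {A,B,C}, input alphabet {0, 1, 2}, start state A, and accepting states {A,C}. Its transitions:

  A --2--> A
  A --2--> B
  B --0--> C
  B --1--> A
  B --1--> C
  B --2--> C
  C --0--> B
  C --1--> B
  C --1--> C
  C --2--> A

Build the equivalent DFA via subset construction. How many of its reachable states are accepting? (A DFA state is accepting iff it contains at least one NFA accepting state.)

6

Start state of the DFA: {A}.
{A} --0--> ∅  [new]
{A} --1--> ∅  [seen]
{A} --2--> {A,B}  [new]
∅ --0--> ∅  [seen]
∅ --1--> ∅  [seen]
∅ --2--> ∅  [seen]
{A,B} --0--> {C}  [new]
{A,B} --1--> {A,C}  [new]
{A,B} --2--> {A,B,C}  [new]
{C} --0--> {B}  [new]
{C} --1--> {B,C}  [new]
{C} --2--> {A}  [seen]
{A,C} --0--> {B}  [seen]
{A,C} --1--> {B,C}  [seen]
{A,C} --2--> {A,B}  [seen]
{A,B,C} --0--> {B,C}  [seen]
{A,B,C} --1--> {A,B,C}  [seen]
{A,B,C} --2--> {A,B,C}  [seen]
{B} --0--> {C}  [seen]
{B} --1--> {A,C}  [seen]
{B} --2--> {C}  [seen]
{B,C} --0--> {B,C}  [seen]
{B,C} --1--> {A,B,C}  [seen]
{B,C} --2--> {A,C}  [seen]
Reachable DFA states: {A}, ∅, {A,B}, {C}, {A,C}, {A,B,C}, {B}, {B,C}.
Accepting DFA states (contain an NFA accepting state): {A}, {A,B}, {C}, {A,C}, {A,B,C}, {B,C}.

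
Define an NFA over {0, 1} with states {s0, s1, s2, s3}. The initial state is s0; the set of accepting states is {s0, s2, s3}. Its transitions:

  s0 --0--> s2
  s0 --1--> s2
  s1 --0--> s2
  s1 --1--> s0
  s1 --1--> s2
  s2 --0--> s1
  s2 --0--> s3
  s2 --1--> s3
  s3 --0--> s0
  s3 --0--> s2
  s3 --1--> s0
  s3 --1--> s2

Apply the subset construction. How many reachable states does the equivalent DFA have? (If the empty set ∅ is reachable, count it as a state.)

9

Start state of the DFA: {s0}.
{s0} --0--> {s2}  [new]
{s0} --1--> {s2}  [seen]
{s2} --0--> {s1, s3}  [new]
{s2} --1--> {s3}  [new]
{s1, s3} --0--> {s0, s2}  [new]
{s1, s3} --1--> {s0, s2}  [seen]
{s3} --0--> {s0, s2}  [seen]
{s3} --1--> {s0, s2}  [seen]
{s0, s2} --0--> {s1, s2, s3}  [new]
{s0, s2} --1--> {s2, s3}  [new]
{s1, s2, s3} --0--> {s0, s1, s2, s3}  [new]
{s1, s2, s3} --1--> {s0, s2, s3}  [new]
{s2, s3} --0--> {s0, s1, s2, s3}  [seen]
{s2, s3} --1--> {s0, s2, s3}  [seen]
{s0, s1, s2, s3} --0--> {s0, s1, s2, s3}  [seen]
{s0, s1, s2, s3} --1--> {s0, s2, s3}  [seen]
{s0, s2, s3} --0--> {s0, s1, s2, s3}  [seen]
{s0, s2, s3} --1--> {s0, s2, s3}  [seen]
Reachable DFA states: {s0}, {s2}, {s1, s3}, {s3}, {s0, s2}, {s1, s2, s3}, {s2, s3}, {s0, s1, s2, s3}, {s0, s2, s3}.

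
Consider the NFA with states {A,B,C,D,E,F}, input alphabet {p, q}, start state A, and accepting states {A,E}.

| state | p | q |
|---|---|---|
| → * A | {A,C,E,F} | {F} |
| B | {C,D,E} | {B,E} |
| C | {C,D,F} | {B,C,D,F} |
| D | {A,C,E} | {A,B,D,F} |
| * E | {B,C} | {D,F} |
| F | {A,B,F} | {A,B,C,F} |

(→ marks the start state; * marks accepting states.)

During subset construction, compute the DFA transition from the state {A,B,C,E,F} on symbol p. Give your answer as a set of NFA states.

δ(A,p) = {A,C,E,F}; δ(B,p) = {C,D,E}; δ(C,p) = {C,D,F}; δ(E,p) = {B,C}; δ(F,p) = {A,B,F}.
Union: {A,B,C,D,E,F}.

{A,B,C,D,E,F}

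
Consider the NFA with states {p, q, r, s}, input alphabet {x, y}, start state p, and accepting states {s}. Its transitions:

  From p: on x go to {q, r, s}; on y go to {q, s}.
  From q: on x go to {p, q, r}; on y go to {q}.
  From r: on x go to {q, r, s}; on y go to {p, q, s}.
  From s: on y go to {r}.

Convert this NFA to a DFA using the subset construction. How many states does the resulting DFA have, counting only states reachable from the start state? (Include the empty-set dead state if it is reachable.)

7

Start state of the DFA: {p}.
{p} --x--> {q, r, s}  [new]
{p} --y--> {q, s}  [new]
{q, r, s} --x--> {p, q, r, s}  [new]
{q, r, s} --y--> {p, q, r, s}  [seen]
{q, s} --x--> {p, q, r}  [new]
{q, s} --y--> {q, r}  [new]
{p, q, r, s} --x--> {p, q, r, s}  [seen]
{p, q, r, s} --y--> {p, q, r, s}  [seen]
{p, q, r} --x--> {p, q, r, s}  [seen]
{p, q, r} --y--> {p, q, s}  [new]
{q, r} --x--> {p, q, r, s}  [seen]
{q, r} --y--> {p, q, s}  [seen]
{p, q, s} --x--> {p, q, r, s}  [seen]
{p, q, s} --y--> {q, r, s}  [seen]
Reachable DFA states: {p}, {q, r, s}, {q, s}, {p, q, r, s}, {p, q, r}, {q, r}, {p, q, s}.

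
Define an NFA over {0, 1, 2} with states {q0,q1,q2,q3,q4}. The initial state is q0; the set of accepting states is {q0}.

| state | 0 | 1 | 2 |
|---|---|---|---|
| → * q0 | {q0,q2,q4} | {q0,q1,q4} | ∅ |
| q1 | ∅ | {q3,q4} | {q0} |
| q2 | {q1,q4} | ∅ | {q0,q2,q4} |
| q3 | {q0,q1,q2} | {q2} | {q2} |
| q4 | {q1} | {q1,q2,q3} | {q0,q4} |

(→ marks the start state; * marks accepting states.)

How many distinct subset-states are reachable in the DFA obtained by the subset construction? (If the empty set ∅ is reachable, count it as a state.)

7

Start state of the DFA: {q0}.
{q0} --0--> {q0,q2,q4}  [new]
{q0} --1--> {q0,q1,q4}  [new]
{q0} --2--> ∅  [new]
{q0,q2,q4} --0--> {q0,q1,q2,q4}  [new]
{q0,q2,q4} --1--> {q0,q1,q2,q3,q4}  [new]
{q0,q2,q4} --2--> {q0,q2,q4}  [seen]
{q0,q1,q4} --0--> {q0,q1,q2,q4}  [seen]
{q0,q1,q4} --1--> {q0,q1,q2,q3,q4}  [seen]
{q0,q1,q4} --2--> {q0,q4}  [new]
∅ --0--> ∅  [seen]
∅ --1--> ∅  [seen]
∅ --2--> ∅  [seen]
{q0,q1,q2,q4} --0--> {q0,q1,q2,q4}  [seen]
{q0,q1,q2,q4} --1--> {q0,q1,q2,q3,q4}  [seen]
{q0,q1,q2,q4} --2--> {q0,q2,q4}  [seen]
{q0,q1,q2,q3,q4} --0--> {q0,q1,q2,q4}  [seen]
{q0,q1,q2,q3,q4} --1--> {q0,q1,q2,q3,q4}  [seen]
{q0,q1,q2,q3,q4} --2--> {q0,q2,q4}  [seen]
{q0,q4} --0--> {q0,q1,q2,q4}  [seen]
{q0,q4} --1--> {q0,q1,q2,q3,q4}  [seen]
{q0,q4} --2--> {q0,q4}  [seen]
Reachable DFA states: {q0}, {q0,q2,q4}, {q0,q1,q4}, ∅, {q0,q1,q2,q4}, {q0,q1,q2,q3,q4}, {q0,q4}.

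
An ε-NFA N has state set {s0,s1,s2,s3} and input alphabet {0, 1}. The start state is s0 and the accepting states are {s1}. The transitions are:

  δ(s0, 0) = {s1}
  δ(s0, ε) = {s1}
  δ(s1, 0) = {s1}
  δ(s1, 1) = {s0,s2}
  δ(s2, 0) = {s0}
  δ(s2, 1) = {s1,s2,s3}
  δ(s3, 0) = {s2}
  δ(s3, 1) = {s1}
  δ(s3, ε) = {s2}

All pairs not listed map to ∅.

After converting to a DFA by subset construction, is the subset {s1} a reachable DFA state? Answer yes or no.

yes

Start state of the DFA: {s0,s1} (ε-closure of the NFA start).
{s0,s1} --0--> {s1}  [new]
{s0,s1} --1--> {s0,s1,s2}  [new]
{s1} --0--> {s1}  [seen]
{s1} --1--> {s0,s1,s2}  [seen]
{s0,s1,s2} --0--> {s0,s1}  [seen]
{s0,s1,s2} --1--> {s0,s1,s2,s3}  [new]
{s0,s1,s2,s3} --0--> {s0,s1,s2}  [seen]
{s0,s1,s2,s3} --1--> {s0,s1,s2,s3}  [seen]
Reachable DFA states: {s0,s1}, {s1}, {s0,s1,s2}, {s0,s1,s2,s3}.
{s1} is among them.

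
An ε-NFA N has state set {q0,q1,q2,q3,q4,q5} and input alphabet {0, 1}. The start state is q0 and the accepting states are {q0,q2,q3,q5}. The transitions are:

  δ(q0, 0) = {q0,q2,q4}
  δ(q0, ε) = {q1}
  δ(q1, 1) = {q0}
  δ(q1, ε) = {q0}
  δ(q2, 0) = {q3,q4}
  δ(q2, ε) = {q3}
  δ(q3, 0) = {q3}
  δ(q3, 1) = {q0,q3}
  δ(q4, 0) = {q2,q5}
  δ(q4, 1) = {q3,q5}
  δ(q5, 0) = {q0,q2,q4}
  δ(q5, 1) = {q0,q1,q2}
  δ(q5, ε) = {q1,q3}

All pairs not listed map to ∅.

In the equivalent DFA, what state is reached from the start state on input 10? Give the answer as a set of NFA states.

{q0,q1,q2,q3,q4}

Start: {q0,q1}.
δ(q0,1) = ∅; δ(q1,1) = {q0}.
Union: {q0}.
ε-closure gives {q0,q1}.
After 1: {q0,q1}.
δ(q0,0) = {q0,q2,q4}; δ(q1,0) = ∅.
Union: {q0,q2,q4}.
ε-closure gives {q0,q1,q2,q3,q4}.
After 0: {q0,q1,q2,q3,q4}.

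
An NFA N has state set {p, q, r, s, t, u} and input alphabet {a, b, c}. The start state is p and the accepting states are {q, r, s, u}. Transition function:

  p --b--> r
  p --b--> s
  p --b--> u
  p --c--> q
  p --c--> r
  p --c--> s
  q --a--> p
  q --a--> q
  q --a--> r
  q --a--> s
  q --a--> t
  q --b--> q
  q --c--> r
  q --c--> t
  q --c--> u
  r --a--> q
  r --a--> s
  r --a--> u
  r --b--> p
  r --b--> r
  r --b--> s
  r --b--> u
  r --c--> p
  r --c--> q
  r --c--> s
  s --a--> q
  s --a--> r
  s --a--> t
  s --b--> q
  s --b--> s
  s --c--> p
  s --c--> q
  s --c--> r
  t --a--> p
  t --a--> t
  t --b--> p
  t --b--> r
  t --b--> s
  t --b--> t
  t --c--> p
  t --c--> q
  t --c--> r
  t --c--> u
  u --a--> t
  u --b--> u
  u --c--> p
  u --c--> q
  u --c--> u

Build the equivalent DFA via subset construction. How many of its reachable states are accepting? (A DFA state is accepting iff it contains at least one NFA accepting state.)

Start state of the DFA: {p}.
{p} --a--> ∅  [new]
{p} --b--> {r, s, u}  [new]
{p} --c--> {q, r, s}  [new]
∅ --a--> ∅  [seen]
∅ --b--> ∅  [seen]
∅ --c--> ∅  [seen]
{r, s, u} --a--> {q, r, s, t, u}  [new]
{r, s, u} --b--> {p, q, r, s, u}  [new]
{r, s, u} --c--> {p, q, r, s, u}  [seen]
{q, r, s} --a--> {p, q, r, s, t, u}  [new]
{q, r, s} --b--> {p, q, r, s, u}  [seen]
{q, r, s} --c--> {p, q, r, s, t, u}  [seen]
{q, r, s, t, u} --a--> {p, q, r, s, t, u}  [seen]
{q, r, s, t, u} --b--> {p, q, r, s, t, u}  [seen]
{q, r, s, t, u} --c--> {p, q, r, s, t, u}  [seen]
{p, q, r, s, u} --a--> {p, q, r, s, t, u}  [seen]
{p, q, r, s, u} --b--> {p, q, r, s, u}  [seen]
{p, q, r, s, u} --c--> {p, q, r, s, t, u}  [seen]
{p, q, r, s, t, u} --a--> {p, q, r, s, t, u}  [seen]
{p, q, r, s, t, u} --b--> {p, q, r, s, t, u}  [seen]
{p, q, r, s, t, u} --c--> {p, q, r, s, t, u}  [seen]
Reachable DFA states: {p}, ∅, {r, s, u}, {q, r, s}, {q, r, s, t, u}, {p, q, r, s, u}, {p, q, r, s, t, u}.
Accepting DFA states (contain an NFA accepting state): {r, s, u}, {q, r, s}, {q, r, s, t, u}, {p, q, r, s, u}, {p, q, r, s, t, u}.

5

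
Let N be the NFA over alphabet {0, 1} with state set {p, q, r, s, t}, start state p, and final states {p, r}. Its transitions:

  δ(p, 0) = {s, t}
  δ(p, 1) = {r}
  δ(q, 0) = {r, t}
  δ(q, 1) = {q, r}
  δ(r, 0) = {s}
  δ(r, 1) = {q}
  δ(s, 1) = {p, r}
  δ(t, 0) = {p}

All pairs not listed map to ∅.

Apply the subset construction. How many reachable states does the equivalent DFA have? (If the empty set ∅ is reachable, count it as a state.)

12

Start state of the DFA: {p}.
{p} --0--> {s, t}  [new]
{p} --1--> {r}  [new]
{s, t} --0--> {p}  [seen]
{s, t} --1--> {p, r}  [new]
{r} --0--> {s}  [new]
{r} --1--> {q}  [new]
{p, r} --0--> {s, t}  [seen]
{p, r} --1--> {q, r}  [new]
{s} --0--> ∅  [new]
{s} --1--> {p, r}  [seen]
{q} --0--> {r, t}  [new]
{q} --1--> {q, r}  [seen]
{q, r} --0--> {r, s, t}  [new]
{q, r} --1--> {q, r}  [seen]
∅ --0--> ∅  [seen]
∅ --1--> ∅  [seen]
{r, t} --0--> {p, s}  [new]
{r, t} --1--> {q}  [seen]
{r, s, t} --0--> {p, s}  [seen]
{r, s, t} --1--> {p, q, r}  [new]
{p, s} --0--> {s, t}  [seen]
{p, s} --1--> {p, r}  [seen]
{p, q, r} --0--> {r, s, t}  [seen]
{p, q, r} --1--> {q, r}  [seen]
Reachable DFA states: {p}, {s, t}, {r}, {p, r}, {s}, {q}, {q, r}, ∅, {r, t}, {r, s, t}, {p, s}, {p, q, r}.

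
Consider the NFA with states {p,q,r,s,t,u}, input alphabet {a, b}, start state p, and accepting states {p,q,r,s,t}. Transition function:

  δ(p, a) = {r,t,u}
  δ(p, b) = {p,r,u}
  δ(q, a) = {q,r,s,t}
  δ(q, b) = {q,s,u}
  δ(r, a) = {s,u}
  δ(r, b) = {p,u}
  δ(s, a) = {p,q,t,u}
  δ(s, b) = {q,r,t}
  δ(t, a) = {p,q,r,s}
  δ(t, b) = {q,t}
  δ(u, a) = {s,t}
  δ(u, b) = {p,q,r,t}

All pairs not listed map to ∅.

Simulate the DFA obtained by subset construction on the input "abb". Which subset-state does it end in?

Start: {p}.
δ(p,a) = {r,t,u}.
Union: {r,t,u}.
After a: {r,t,u}.
δ(r,b) = {p,u}; δ(t,b) = {q,t}; δ(u,b) = {p,q,r,t}.
Union: {p,q,r,t,u}.
After b: {p,q,r,t,u}.
δ(p,b) = {p,r,u}; δ(q,b) = {q,s,u}; δ(r,b) = {p,u}; δ(t,b) = {q,t}; δ(u,b) = {p,q,r,t}.
Union: {p,q,r,s,t,u}.
After b: {p,q,r,s,t,u}.

{p,q,r,s,t,u}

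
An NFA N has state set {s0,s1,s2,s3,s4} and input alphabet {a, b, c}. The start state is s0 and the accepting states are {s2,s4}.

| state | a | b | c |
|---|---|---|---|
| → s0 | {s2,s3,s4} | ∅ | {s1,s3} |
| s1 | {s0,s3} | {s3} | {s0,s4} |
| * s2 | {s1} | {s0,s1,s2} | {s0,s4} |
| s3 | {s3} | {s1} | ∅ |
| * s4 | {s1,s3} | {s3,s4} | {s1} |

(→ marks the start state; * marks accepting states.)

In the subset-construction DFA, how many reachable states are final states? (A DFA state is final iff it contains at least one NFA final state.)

9

Start state of the DFA: {s0}.
{s0} --a--> {s2,s3,s4}  [new]
{s0} --b--> ∅  [new]
{s0} --c--> {s1,s3}  [new]
{s2,s3,s4} --a--> {s1,s3}  [seen]
{s2,s3,s4} --b--> {s0,s1,s2,s3,s4}  [new]
{s2,s3,s4} --c--> {s0,s1,s4}  [new]
∅ --a--> ∅  [seen]
∅ --b--> ∅  [seen]
∅ --c--> ∅  [seen]
{s1,s3} --a--> {s0,s3}  [new]
{s1,s3} --b--> {s1,s3}  [seen]
{s1,s3} --c--> {s0,s4}  [new]
{s0,s1,s2,s3,s4} --a--> {s0,s1,s2,s3,s4}  [seen]
{s0,s1,s2,s3,s4} --b--> {s0,s1,s2,s3,s4}  [seen]
{s0,s1,s2,s3,s4} --c--> {s0,s1,s3,s4}  [new]
{s0,s1,s4} --a--> {s0,s1,s2,s3,s4}  [seen]
{s0,s1,s4} --b--> {s3,s4}  [new]
{s0,s1,s4} --c--> {s0,s1,s3,s4}  [seen]
{s0,s3} --a--> {s2,s3,s4}  [seen]
{s0,s3} --b--> {s1}  [new]
{s0,s3} --c--> {s1,s3}  [seen]
{s0,s4} --a--> {s1,s2,s3,s4}  [new]
{s0,s4} --b--> {s3,s4}  [seen]
{s0,s4} --c--> {s1,s3}  [seen]
{s0,s1,s3,s4} --a--> {s0,s1,s2,s3,s4}  [seen]
{s0,s1,s3,s4} --b--> {s1,s3,s4}  [new]
{s0,s1,s3,s4} --c--> {s0,s1,s3,s4}  [seen]
{s3,s4} --a--> {s1,s3}  [seen]
{s3,s4} --b--> {s1,s3,s4}  [seen]
{s3,s4} --c--> {s1}  [seen]
{s1} --a--> {s0,s3}  [seen]
{s1} --b--> {s3}  [new]
{s1} --c--> {s0,s4}  [seen]
{s1,s2,s3,s4} --a--> {s0,s1,s3}  [new]
{s1,s2,s3,s4} --b--> {s0,s1,s2,s3,s4}  [seen]
{s1,s2,s3,s4} --c--> {s0,s1,s4}  [seen]
{s1,s3,s4} --a--> {s0,s1,s3}  [seen]
{s1,s3,s4} --b--> {s1,s3,s4}  [seen]
{s1,s3,s4} --c--> {s0,s1,s4}  [seen]
{s3} --a--> {s3}  [seen]
{s3} --b--> {s1}  [seen]
{s3} --c--> ∅  [seen]
{s0,s1,s3} --a--> {s0,s2,s3,s4}  [new]
{s0,s1,s3} --b--> {s1,s3}  [seen]
{s0,s1,s3} --c--> {s0,s1,s3,s4}  [seen]
{s0,s2,s3,s4} --a--> {s1,s2,s3,s4}  [seen]
{s0,s2,s3,s4} --b--> {s0,s1,s2,s3,s4}  [seen]
{s0,s2,s3,s4} --c--> {s0,s1,s3,s4}  [seen]
Reachable DFA states: {s0}, {s2,s3,s4}, ∅, {s1,s3}, {s0,s1,s2,s3,s4}, {s0,s1,s4}, {s0,s3}, {s0,s4}, {s0,s1,s3,s4}, {s3,s4}, {s1}, {s1,s2,s3,s4}, {s1,s3,s4}, {s3}, {s0,s1,s3}, {s0,s2,s3,s4}.
Accepting DFA states (contain an NFA accepting state): {s2,s3,s4}, {s0,s1,s2,s3,s4}, {s0,s1,s4}, {s0,s4}, {s0,s1,s3,s4}, {s3,s4}, {s1,s2,s3,s4}, {s1,s3,s4}, {s0,s2,s3,s4}.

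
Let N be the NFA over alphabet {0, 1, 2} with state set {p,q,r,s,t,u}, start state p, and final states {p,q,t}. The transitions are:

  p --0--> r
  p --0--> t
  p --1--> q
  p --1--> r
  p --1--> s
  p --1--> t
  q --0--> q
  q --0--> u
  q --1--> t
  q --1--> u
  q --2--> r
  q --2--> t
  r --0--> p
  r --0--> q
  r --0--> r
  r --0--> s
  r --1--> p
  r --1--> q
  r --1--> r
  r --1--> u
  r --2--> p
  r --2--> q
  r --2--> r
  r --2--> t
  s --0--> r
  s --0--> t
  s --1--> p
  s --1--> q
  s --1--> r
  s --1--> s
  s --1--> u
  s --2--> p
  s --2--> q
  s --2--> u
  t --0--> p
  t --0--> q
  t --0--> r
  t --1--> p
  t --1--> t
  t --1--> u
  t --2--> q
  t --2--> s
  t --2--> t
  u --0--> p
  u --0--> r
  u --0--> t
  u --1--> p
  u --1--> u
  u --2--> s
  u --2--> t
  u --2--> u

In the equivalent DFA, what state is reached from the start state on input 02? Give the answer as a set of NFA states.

{p,q,r,s,t}

Start: {p}.
δ(p,0) = {r,t}.
Union: {r,t}.
After 0: {r,t}.
δ(r,2) = {p,q,r,t}; δ(t,2) = {q,s,t}.
Union: {p,q,r,s,t}.
After 2: {p,q,r,s,t}.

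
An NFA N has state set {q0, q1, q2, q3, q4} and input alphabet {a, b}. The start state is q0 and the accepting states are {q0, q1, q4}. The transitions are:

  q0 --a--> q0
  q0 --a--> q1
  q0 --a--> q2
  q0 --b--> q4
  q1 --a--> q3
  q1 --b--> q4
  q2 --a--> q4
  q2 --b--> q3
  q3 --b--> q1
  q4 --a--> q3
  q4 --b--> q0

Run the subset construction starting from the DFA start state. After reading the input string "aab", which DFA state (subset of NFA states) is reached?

Start: {q0}.
δ(q0,a) = {q0, q1, q2}.
Union: {q0, q1, q2}.
After a: {q0, q1, q2}.
δ(q0,a) = {q0, q1, q2}; δ(q1,a) = {q3}; δ(q2,a) = {q4}.
Union: {q0, q1, q2, q3, q4}.
After a: {q0, q1, q2, q3, q4}.
δ(q0,b) = {q4}; δ(q1,b) = {q4}; δ(q2,b) = {q3}; δ(q3,b) = {q1}; δ(q4,b) = {q0}.
Union: {q0, q1, q3, q4}.
After b: {q0, q1, q3, q4}.

{q0, q1, q3, q4}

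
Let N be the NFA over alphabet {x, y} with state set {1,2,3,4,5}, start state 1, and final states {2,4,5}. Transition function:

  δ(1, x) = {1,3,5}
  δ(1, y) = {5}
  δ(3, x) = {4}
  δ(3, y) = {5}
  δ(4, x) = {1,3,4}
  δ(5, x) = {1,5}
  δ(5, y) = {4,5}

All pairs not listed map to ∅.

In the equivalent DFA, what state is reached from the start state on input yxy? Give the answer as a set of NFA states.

Start: {1}.
δ(1,y) = {5}.
Union: {5}.
After y: {5}.
δ(5,x) = {1,5}.
Union: {1,5}.
After x: {1,5}.
δ(1,y) = {5}; δ(5,y) = {4,5}.
Union: {4,5}.
After y: {4,5}.

{4,5}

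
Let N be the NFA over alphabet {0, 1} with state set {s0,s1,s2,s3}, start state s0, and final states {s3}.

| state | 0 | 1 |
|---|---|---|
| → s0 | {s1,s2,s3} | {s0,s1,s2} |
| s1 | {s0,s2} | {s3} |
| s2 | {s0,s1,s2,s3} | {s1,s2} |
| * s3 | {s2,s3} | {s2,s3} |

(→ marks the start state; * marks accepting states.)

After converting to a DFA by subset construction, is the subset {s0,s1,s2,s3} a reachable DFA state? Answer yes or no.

Start state of the DFA: {s0}.
{s0} --0--> {s1,s2,s3}  [new]
{s0} --1--> {s0,s1,s2}  [new]
{s1,s2,s3} --0--> {s0,s1,s2,s3}  [new]
{s1,s2,s3} --1--> {s1,s2,s3}  [seen]
{s0,s1,s2} --0--> {s0,s1,s2,s3}  [seen]
{s0,s1,s2} --1--> {s0,s1,s2,s3}  [seen]
{s0,s1,s2,s3} --0--> {s0,s1,s2,s3}  [seen]
{s0,s1,s2,s3} --1--> {s0,s1,s2,s3}  [seen]
Reachable DFA states: {s0}, {s1,s2,s3}, {s0,s1,s2}, {s0,s1,s2,s3}.
{s0,s1,s2,s3} is among them.

yes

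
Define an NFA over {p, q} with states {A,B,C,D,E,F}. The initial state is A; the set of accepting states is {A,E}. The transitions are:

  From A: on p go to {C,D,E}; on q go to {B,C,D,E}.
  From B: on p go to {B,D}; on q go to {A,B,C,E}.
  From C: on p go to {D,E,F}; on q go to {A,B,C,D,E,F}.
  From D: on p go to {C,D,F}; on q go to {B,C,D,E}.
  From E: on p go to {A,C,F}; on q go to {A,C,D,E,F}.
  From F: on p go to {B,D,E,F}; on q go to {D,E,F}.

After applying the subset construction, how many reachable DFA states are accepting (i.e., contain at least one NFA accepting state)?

Start state of the DFA: {A}.
{A} --p--> {C,D,E}  [new]
{A} --q--> {B,C,D,E}  [new]
{C,D,E} --p--> {A,C,D,E,F}  [new]
{C,D,E} --q--> {A,B,C,D,E,F}  [new]
{B,C,D,E} --p--> {A,B,C,D,E,F}  [seen]
{B,C,D,E} --q--> {A,B,C,D,E,F}  [seen]
{A,C,D,E,F} --p--> {A,B,C,D,E,F}  [seen]
{A,C,D,E,F} --q--> {A,B,C,D,E,F}  [seen]
{A,B,C,D,E,F} --p--> {A,B,C,D,E,F}  [seen]
{A,B,C,D,E,F} --q--> {A,B,C,D,E,F}  [seen]
Reachable DFA states: {A}, {C,D,E}, {B,C,D,E}, {A,C,D,E,F}, {A,B,C,D,E,F}.
Accepting DFA states (contain an NFA accepting state): {A}, {C,D,E}, {B,C,D,E}, {A,C,D,E,F}, {A,B,C,D,E,F}.

5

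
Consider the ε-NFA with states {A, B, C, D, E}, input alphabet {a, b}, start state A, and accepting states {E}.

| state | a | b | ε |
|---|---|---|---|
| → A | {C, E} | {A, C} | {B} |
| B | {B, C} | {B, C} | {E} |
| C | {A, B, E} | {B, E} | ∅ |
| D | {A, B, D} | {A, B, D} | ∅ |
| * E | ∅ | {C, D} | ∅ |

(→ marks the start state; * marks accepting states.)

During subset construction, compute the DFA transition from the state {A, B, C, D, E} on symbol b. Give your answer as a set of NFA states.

δ(A,b) = {A, C}; δ(B,b) = {B, C}; δ(C,b) = {B, E}; δ(D,b) = {A, B, D}; δ(E,b) = {C, D}.
Union: {A, B, C, D, E}.

{A, B, C, D, E}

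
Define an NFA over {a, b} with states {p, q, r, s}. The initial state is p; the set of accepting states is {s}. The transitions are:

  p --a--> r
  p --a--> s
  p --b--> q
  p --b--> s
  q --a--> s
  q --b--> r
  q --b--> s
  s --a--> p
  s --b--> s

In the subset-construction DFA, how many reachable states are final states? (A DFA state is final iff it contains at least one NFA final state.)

5

Start state of the DFA: {p}.
{p} --a--> {r, s}  [new]
{p} --b--> {q, s}  [new]
{r, s} --a--> {p}  [seen]
{r, s} --b--> {s}  [new]
{q, s} --a--> {p, s}  [new]
{q, s} --b--> {r, s}  [seen]
{s} --a--> {p}  [seen]
{s} --b--> {s}  [seen]
{p, s} --a--> {p, r, s}  [new]
{p, s} --b--> {q, s}  [seen]
{p, r, s} --a--> {p, r, s}  [seen]
{p, r, s} --b--> {q, s}  [seen]
Reachable DFA states: {p}, {r, s}, {q, s}, {s}, {p, s}, {p, r, s}.
Accepting DFA states (contain an NFA accepting state): {r, s}, {q, s}, {s}, {p, s}, {p, r, s}.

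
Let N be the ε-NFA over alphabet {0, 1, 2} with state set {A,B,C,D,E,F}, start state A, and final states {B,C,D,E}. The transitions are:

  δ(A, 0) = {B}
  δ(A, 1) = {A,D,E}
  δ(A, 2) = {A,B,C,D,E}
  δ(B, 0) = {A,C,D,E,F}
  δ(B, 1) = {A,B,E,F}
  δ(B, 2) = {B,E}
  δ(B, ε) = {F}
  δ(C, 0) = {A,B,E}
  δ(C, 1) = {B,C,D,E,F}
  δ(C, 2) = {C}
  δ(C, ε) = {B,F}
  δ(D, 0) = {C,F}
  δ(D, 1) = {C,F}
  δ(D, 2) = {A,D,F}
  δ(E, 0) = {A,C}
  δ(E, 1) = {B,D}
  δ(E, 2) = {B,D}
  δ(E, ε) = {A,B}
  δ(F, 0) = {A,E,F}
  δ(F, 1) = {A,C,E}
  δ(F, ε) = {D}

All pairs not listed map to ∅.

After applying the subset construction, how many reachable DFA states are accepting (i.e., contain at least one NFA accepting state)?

3

Start state of the DFA: {A} (ε-closure of the NFA start).
{A} --0--> {B,D,F}  [new]
{A} --1--> {A,B,D,E,F}  [new]
{A} --2--> {A,B,C,D,E,F}  [new]
{B,D,F} --0--> {A,B,C,D,E,F}  [seen]
{B,D,F} --1--> {A,B,C,D,E,F}  [seen]
{B,D,F} --2--> {A,B,D,E,F}  [seen]
{A,B,D,E,F} --0--> {A,B,C,D,E,F}  [seen]
{A,B,D,E,F} --1--> {A,B,C,D,E,F}  [seen]
{A,B,D,E,F} --2--> {A,B,C,D,E,F}  [seen]
{A,B,C,D,E,F} --0--> {A,B,C,D,E,F}  [seen]
{A,B,C,D,E,F} --1--> {A,B,C,D,E,F}  [seen]
{A,B,C,D,E,F} --2--> {A,B,C,D,E,F}  [seen]
Reachable DFA states: {A}, {B,D,F}, {A,B,D,E,F}, {A,B,C,D,E,F}.
Accepting DFA states (contain an NFA accepting state): {B,D,F}, {A,B,D,E,F}, {A,B,C,D,E,F}.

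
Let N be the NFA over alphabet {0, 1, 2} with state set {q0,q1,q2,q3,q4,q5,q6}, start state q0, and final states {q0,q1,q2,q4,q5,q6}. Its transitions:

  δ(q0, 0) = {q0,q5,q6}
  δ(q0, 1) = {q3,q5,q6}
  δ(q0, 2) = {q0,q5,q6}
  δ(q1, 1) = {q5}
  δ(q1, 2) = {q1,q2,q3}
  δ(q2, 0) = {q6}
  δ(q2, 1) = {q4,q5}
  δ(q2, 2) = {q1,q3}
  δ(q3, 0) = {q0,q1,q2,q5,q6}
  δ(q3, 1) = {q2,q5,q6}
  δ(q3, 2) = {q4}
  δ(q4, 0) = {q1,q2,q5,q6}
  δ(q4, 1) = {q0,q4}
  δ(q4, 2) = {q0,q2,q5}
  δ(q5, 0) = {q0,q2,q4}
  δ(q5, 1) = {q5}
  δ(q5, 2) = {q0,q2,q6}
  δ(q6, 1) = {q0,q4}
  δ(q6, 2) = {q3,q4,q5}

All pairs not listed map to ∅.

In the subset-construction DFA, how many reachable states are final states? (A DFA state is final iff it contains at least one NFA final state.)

Start state of the DFA: {q0}.
{q0} --0--> {q0,q5,q6}  [new]
{q0} --1--> {q3,q5,q6}  [new]
{q0} --2--> {q0,q5,q6}  [seen]
{q0,q5,q6} --0--> {q0,q2,q4,q5,q6}  [new]
{q0,q5,q6} --1--> {q0,q3,q4,q5,q6}  [new]
{q0,q5,q6} --2--> {q0,q2,q3,q4,q5,q6}  [new]
{q3,q5,q6} --0--> {q0,q1,q2,q4,q5,q6}  [new]
{q3,q5,q6} --1--> {q0,q2,q4,q5,q6}  [seen]
{q3,q5,q6} --2--> {q0,q2,q3,q4,q5,q6}  [seen]
{q0,q2,q4,q5,q6} --0--> {q0,q1,q2,q4,q5,q6}  [seen]
{q0,q2,q4,q5,q6} --1--> {q0,q3,q4,q5,q6}  [seen]
{q0,q2,q4,q5,q6} --2--> {q0,q1,q2,q3,q4,q5,q6}  [new]
{q0,q3,q4,q5,q6} --0--> {q0,q1,q2,q4,q5,q6}  [seen]
{q0,q3,q4,q5,q6} --1--> {q0,q2,q3,q4,q5,q6}  [seen]
{q0,q3,q4,q5,q6} --2--> {q0,q2,q3,q4,q5,q6}  [seen]
{q0,q2,q3,q4,q5,q6} --0--> {q0,q1,q2,q4,q5,q6}  [seen]
{q0,q2,q3,q4,q5,q6} --1--> {q0,q2,q3,q4,q5,q6}  [seen]
{q0,q2,q3,q4,q5,q6} --2--> {q0,q1,q2,q3,q4,q5,q6}  [seen]
{q0,q1,q2,q4,q5,q6} --0--> {q0,q1,q2,q4,q5,q6}  [seen]
{q0,q1,q2,q4,q5,q6} --1--> {q0,q3,q4,q5,q6}  [seen]
{q0,q1,q2,q4,q5,q6} --2--> {q0,q1,q2,q3,q4,q5,q6}  [seen]
{q0,q1,q2,q3,q4,q5,q6} --0--> {q0,q1,q2,q4,q5,q6}  [seen]
{q0,q1,q2,q3,q4,q5,q6} --1--> {q0,q2,q3,q4,q5,q6}  [seen]
{q0,q1,q2,q3,q4,q5,q6} --2--> {q0,q1,q2,q3,q4,q5,q6}  [seen]
Reachable DFA states: {q0}, {q0,q5,q6}, {q3,q5,q6}, {q0,q2,q4,q5,q6}, {q0,q3,q4,q5,q6}, {q0,q2,q3,q4,q5,q6}, {q0,q1,q2,q4,q5,q6}, {q0,q1,q2,q3,q4,q5,q6}.
Accepting DFA states (contain an NFA accepting state): {q0}, {q0,q5,q6}, {q3,q5,q6}, {q0,q2,q4,q5,q6}, {q0,q3,q4,q5,q6}, {q0,q2,q3,q4,q5,q6}, {q0,q1,q2,q4,q5,q6}, {q0,q1,q2,q3,q4,q5,q6}.

8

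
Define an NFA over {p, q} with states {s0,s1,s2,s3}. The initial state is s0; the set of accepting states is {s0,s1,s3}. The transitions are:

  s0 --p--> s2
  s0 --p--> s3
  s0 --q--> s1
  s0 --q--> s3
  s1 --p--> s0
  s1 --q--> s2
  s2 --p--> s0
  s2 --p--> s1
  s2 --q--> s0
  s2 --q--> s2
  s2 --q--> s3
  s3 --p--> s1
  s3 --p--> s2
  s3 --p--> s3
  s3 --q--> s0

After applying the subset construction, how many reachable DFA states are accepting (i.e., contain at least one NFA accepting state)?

Start state of the DFA: {s0}.
{s0} --p--> {s2,s3}  [new]
{s0} --q--> {s1,s3}  [new]
{s2,s3} --p--> {s0,s1,s2,s3}  [new]
{s2,s3} --q--> {s0,s2,s3}  [new]
{s1,s3} --p--> {s0,s1,s2,s3}  [seen]
{s1,s3} --q--> {s0,s2}  [new]
{s0,s1,s2,s3} --p--> {s0,s1,s2,s3}  [seen]
{s0,s1,s2,s3} --q--> {s0,s1,s2,s3}  [seen]
{s0,s2,s3} --p--> {s0,s1,s2,s3}  [seen]
{s0,s2,s3} --q--> {s0,s1,s2,s3}  [seen]
{s0,s2} --p--> {s0,s1,s2,s3}  [seen]
{s0,s2} --q--> {s0,s1,s2,s3}  [seen]
Reachable DFA states: {s0}, {s2,s3}, {s1,s3}, {s0,s1,s2,s3}, {s0,s2,s3}, {s0,s2}.
Accepting DFA states (contain an NFA accepting state): {s0}, {s2,s3}, {s1,s3}, {s0,s1,s2,s3}, {s0,s2,s3}, {s0,s2}.

6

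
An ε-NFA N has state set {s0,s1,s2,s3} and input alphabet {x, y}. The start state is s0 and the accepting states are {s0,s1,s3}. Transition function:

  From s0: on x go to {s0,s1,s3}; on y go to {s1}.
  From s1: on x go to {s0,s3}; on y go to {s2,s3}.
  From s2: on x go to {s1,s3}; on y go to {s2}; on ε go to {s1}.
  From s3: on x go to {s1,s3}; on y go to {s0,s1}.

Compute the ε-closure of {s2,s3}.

Begin with {s2,s3}.
s2 →ε {s1}; add s1.
ε-closure = {s1,s2,s3}.

{s1,s2,s3}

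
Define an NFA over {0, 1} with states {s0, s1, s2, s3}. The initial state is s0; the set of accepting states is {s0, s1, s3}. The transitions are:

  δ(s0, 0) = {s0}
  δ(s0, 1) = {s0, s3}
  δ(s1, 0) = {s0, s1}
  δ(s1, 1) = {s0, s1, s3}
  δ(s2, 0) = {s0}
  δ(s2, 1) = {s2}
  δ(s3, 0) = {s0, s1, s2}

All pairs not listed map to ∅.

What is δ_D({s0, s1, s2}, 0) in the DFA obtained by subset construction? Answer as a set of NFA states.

{s0, s1}

δ(s0,0) = {s0}; δ(s1,0) = {s0, s1}; δ(s2,0) = {s0}.
Union: {s0, s1}.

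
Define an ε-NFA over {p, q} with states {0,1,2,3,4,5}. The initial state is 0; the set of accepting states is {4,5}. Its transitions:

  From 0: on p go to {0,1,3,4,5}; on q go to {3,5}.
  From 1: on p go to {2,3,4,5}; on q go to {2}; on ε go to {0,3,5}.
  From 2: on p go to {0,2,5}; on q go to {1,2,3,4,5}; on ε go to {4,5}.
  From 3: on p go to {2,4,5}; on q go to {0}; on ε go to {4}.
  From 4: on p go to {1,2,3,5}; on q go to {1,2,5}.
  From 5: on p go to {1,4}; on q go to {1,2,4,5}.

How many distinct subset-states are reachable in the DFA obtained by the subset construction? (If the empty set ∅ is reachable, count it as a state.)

Start state of the DFA: {0} (ε-closure of the NFA start).
{0} --p--> {0,1,3,4,5}  [new]
{0} --q--> {3,4,5}  [new]
{0,1,3,4,5} --p--> {0,1,2,3,4,5}  [new]
{0,1,3,4,5} --q--> {0,1,2,3,4,5}  [seen]
{3,4,5} --p--> {0,1,2,3,4,5}  [seen]
{3,4,5} --q--> {0,1,2,3,4,5}  [seen]
{0,1,2,3,4,5} --p--> {0,1,2,3,4,5}  [seen]
{0,1,2,3,4,5} --q--> {0,1,2,3,4,5}  [seen]
Reachable DFA states: {0}, {0,1,3,4,5}, {3,4,5}, {0,1,2,3,4,5}.

4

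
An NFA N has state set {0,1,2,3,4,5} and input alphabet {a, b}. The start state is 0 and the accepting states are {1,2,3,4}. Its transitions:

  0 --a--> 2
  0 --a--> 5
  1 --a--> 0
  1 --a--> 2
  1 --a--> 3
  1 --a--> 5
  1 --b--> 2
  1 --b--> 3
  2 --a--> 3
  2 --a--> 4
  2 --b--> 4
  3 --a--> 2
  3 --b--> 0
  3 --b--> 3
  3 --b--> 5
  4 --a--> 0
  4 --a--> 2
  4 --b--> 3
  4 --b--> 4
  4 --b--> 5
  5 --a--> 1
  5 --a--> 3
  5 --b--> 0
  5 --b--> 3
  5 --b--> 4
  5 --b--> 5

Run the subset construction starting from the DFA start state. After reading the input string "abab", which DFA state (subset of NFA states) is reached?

{0,2,3,4,5}

Start: {0}.
δ(0,a) = {2,5}.
Union: {2,5}.
After a: {2,5}.
δ(2,b) = {4}; δ(5,b) = {0,3,4,5}.
Union: {0,3,4,5}.
After b: {0,3,4,5}.
δ(0,a) = {2,5}; δ(3,a) = {2}; δ(4,a) = {0,2}; δ(5,a) = {1,3}.
Union: {0,1,2,3,5}.
After a: {0,1,2,3,5}.
δ(0,b) = ∅; δ(1,b) = {2,3}; δ(2,b) = {4}; δ(3,b) = {0,3,5}; δ(5,b) = {0,3,4,5}.
Union: {0,2,3,4,5}.
After b: {0,2,3,4,5}.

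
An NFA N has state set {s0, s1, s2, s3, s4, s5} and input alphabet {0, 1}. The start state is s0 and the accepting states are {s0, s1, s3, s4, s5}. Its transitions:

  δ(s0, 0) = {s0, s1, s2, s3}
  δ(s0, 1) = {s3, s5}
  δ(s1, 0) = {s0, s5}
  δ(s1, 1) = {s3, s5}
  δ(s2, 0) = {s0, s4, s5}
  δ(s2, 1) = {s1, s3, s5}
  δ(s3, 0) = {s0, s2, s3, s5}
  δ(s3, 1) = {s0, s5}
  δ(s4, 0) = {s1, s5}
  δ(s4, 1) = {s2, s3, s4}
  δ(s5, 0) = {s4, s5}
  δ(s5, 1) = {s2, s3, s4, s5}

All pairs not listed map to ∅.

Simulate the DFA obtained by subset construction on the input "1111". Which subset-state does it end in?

{s0, s1, s2, s3, s4, s5}

Start: {s0}.
δ(s0,1) = {s3, s5}.
Union: {s3, s5}.
After 1: {s3, s5}.
δ(s3,1) = {s0, s5}; δ(s5,1) = {s2, s3, s4, s5}.
Union: {s0, s2, s3, s4, s5}.
After 1: {s0, s2, s3, s4, s5}.
δ(s0,1) = {s3, s5}; δ(s2,1) = {s1, s3, s5}; δ(s3,1) = {s0, s5}; δ(s4,1) = {s2, s3, s4}; δ(s5,1) = {s2, s3, s4, s5}.
Union: {s0, s1, s2, s3, s4, s5}.
After 1: {s0, s1, s2, s3, s4, s5}.
δ(s0,1) = {s3, s5}; δ(s1,1) = {s3, s5}; δ(s2,1) = {s1, s3, s5}; δ(s3,1) = {s0, s5}; δ(s4,1) = {s2, s3, s4}; δ(s5,1) = {s2, s3, s4, s5}.
Union: {s0, s1, s2, s3, s4, s5}.
After 1: {s0, s1, s2, s3, s4, s5}.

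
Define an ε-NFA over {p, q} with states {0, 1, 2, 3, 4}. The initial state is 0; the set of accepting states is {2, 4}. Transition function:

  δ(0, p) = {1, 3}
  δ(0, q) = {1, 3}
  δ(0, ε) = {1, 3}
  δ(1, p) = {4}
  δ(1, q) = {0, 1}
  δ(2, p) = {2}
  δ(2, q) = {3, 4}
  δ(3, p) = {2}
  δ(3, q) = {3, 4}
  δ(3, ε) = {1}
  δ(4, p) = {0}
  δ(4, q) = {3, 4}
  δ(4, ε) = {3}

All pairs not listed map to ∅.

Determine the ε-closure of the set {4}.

Begin with {4}.
4 →ε {3}; add 3.
3 →ε {1}; add 1.
ε-closure = {1, 3, 4}.

{1, 3, 4}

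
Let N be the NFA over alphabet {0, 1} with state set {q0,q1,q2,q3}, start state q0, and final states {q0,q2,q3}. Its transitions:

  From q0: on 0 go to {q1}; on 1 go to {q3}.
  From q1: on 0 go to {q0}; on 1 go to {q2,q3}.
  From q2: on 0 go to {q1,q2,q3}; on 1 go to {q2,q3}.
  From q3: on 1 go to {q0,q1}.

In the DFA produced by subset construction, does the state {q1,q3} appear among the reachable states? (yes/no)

no

Start state of the DFA: {q0}.
{q0} --0--> {q1}  [new]
{q0} --1--> {q3}  [new]
{q1} --0--> {q0}  [seen]
{q1} --1--> {q2,q3}  [new]
{q3} --0--> ∅  [new]
{q3} --1--> {q0,q1}  [new]
{q2,q3} --0--> {q1,q2,q3}  [new]
{q2,q3} --1--> {q0,q1,q2,q3}  [new]
∅ --0--> ∅  [seen]
∅ --1--> ∅  [seen]
{q0,q1} --0--> {q0,q1}  [seen]
{q0,q1} --1--> {q2,q3}  [seen]
{q1,q2,q3} --0--> {q0,q1,q2,q3}  [seen]
{q1,q2,q3} --1--> {q0,q1,q2,q3}  [seen]
{q0,q1,q2,q3} --0--> {q0,q1,q2,q3}  [seen]
{q0,q1,q2,q3} --1--> {q0,q1,q2,q3}  [seen]
Reachable DFA states: {q0}, {q1}, {q3}, {q2,q3}, ∅, {q0,q1}, {q1,q2,q3}, {q0,q1,q2,q3}.
{q1,q3} is not among them.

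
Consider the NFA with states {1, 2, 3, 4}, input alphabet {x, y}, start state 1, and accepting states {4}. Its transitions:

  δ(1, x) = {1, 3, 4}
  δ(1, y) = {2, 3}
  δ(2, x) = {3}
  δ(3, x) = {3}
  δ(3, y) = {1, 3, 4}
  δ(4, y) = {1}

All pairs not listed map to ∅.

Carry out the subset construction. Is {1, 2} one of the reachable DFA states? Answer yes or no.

Start state of the DFA: {1}.
{1} --x--> {1, 3, 4}  [new]
{1} --y--> {2, 3}  [new]
{1, 3, 4} --x--> {1, 3, 4}  [seen]
{1, 3, 4} --y--> {1, 2, 3, 4}  [new]
{2, 3} --x--> {3}  [new]
{2, 3} --y--> {1, 3, 4}  [seen]
{1, 2, 3, 4} --x--> {1, 3, 4}  [seen]
{1, 2, 3, 4} --y--> {1, 2, 3, 4}  [seen]
{3} --x--> {3}  [seen]
{3} --y--> {1, 3, 4}  [seen]
Reachable DFA states: {1}, {1, 3, 4}, {2, 3}, {1, 2, 3, 4}, {3}.
{1, 2} is not among them.

no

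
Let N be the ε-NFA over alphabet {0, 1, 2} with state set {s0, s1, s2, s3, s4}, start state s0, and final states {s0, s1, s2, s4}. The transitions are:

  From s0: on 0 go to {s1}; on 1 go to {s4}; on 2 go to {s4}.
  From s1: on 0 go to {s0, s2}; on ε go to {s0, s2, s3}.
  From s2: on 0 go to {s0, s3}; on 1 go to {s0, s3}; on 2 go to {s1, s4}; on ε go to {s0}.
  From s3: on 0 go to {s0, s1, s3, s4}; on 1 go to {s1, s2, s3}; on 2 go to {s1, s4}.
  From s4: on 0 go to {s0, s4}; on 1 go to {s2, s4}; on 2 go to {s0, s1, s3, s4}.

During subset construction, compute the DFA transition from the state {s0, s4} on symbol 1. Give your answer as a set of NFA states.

δ(s0,1) = {s4}; δ(s4,1) = {s2, s4}.
Union: {s2, s4}.
ε-closure gives {s0, s2, s4}.

{s0, s2, s4}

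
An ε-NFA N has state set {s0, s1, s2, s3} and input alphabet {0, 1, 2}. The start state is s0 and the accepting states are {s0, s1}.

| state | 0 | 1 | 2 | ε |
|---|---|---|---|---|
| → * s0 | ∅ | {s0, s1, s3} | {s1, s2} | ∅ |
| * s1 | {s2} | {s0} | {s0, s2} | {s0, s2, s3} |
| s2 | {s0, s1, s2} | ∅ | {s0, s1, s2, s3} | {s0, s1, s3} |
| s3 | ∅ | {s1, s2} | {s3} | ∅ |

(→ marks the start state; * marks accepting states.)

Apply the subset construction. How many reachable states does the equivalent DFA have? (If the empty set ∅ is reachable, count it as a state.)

Start state of the DFA: {s0} (ε-closure of the NFA start).
{s0} --0--> ∅  [new]
{s0} --1--> {s0, s1, s2, s3}  [new]
{s0} --2--> {s0, s1, s2, s3}  [seen]
∅ --0--> ∅  [seen]
∅ --1--> ∅  [seen]
∅ --2--> ∅  [seen]
{s0, s1, s2, s3} --0--> {s0, s1, s2, s3}  [seen]
{s0, s1, s2, s3} --1--> {s0, s1, s2, s3}  [seen]
{s0, s1, s2, s3} --2--> {s0, s1, s2, s3}  [seen]
Reachable DFA states: {s0}, ∅, {s0, s1, s2, s3}.

3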